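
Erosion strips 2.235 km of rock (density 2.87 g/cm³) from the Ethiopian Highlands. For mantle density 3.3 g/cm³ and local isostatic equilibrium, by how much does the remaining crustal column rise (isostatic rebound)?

Unloading: uplift u = e ρ_c/ρ_m = 2.235 km × 2.87/3.3 = 1.94 km.

1.94 km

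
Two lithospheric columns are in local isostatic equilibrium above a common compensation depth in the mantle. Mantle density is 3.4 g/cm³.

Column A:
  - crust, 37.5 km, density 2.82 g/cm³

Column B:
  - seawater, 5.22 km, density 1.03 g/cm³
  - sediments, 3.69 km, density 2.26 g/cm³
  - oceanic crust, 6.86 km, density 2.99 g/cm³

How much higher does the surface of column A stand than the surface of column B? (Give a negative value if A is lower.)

0.694 km

For any compensation level in the mantle, the mantle terms cancel and isostasy reduces to e = (Σt_A − Σt_B) − (Σ(ρt)_A − Σ(ρt)_B) / ρ_m.
Σt_A = 37.5 km; Σt_B = 15.77 km; Σ(ρt)_A = 105.75; Σ(ρt)_B = 34.2274 (in km·g/cm³).
e = (37.5 − 15.77) − (105.75 − 34.2274) / 3.4 = 0.694 km.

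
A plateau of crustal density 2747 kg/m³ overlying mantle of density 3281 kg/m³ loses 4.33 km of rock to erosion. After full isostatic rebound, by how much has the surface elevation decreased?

0.705 km

Rebound u = e ρ_c/ρ_m = 4.33 km × 2747/3281 = 3.625 km.
Net surface drop = e − u = 4.33 km − 3.625 km = e (ρ_m − ρ_c)/ρ_m = 0.705 km.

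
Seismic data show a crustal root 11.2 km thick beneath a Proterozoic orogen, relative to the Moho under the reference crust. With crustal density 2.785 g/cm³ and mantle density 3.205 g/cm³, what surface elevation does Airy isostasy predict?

1.69 km

Isostatic balance requires: ρ_c h = (ρ_m − ρ_c) r.
h = r (ρ_m − ρ_c) / ρ_c = 11.2 km × (3.205 − 2.785) / 2.785 = 1.69 km.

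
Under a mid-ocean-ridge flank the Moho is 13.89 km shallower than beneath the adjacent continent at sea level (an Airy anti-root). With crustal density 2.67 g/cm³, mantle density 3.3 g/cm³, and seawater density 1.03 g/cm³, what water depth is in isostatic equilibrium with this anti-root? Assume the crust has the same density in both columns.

5.34 km

Replacing a thickness d of crust by seawater at the top must be balanced by replacing crust with mantle at the base: d (ρ_c − ρ_w) = a (ρ_m − ρ_c).
d = a (ρ_m − ρ_c)/(ρ_c − ρ_w) = 13.89 km × 0.63/1.64 = 5.34 km.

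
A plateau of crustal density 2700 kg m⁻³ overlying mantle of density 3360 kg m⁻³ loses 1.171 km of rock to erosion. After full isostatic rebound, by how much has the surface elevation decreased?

0.23 km

Rebound u = e ρ_c/ρ_m = 1.171 km × 2700/3360 = 0.941 km.
Net surface drop = e − u = 1.171 km − 0.941 km = e (ρ_m − ρ_c)/ρ_m = 0.23 km.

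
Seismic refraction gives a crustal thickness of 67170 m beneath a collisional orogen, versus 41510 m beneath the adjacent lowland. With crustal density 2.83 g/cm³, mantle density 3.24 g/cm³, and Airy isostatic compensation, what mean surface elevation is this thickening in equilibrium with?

Excess crust Δ = 67170 m − 41510 m = 25660 m, split between elevation h and root r with h + r = Δ.
Airy balance ρ_c h = (ρ_m − ρ_c) r gives r = h ρ_c/(ρ_m − ρ_c), so h (1 + ρ_c/(ρ_m − ρ_c)) = Δ, i.e. h = Δ (ρ_m − ρ_c)/ρ_m.
h = 25660 m × 0.41/3.24 = 3250 m.

3250 m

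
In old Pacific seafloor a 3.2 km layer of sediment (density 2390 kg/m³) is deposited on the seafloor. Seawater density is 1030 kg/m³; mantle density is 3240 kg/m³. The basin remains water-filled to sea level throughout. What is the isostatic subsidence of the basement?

Submarine loading: the sediment displaces seawater, and the subsidence is in turn flooded, so s (ρ_m − ρ_w) = t (ρ_sed − ρ_w).
s = 3.2 km × (2390 − 1030) / (3240 − 1030) = 1.97 km.

1.97 km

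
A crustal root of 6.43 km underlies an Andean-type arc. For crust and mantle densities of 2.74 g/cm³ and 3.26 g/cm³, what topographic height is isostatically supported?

Equating mass per unit area of the two columns: ρ_c h = (ρ_m − ρ_c) r.
h = r (ρ_m − ρ_c) / ρ_c = 6.43 km × (3.26 − 2.74) / 2.74 = 1.22 km.

1.22 km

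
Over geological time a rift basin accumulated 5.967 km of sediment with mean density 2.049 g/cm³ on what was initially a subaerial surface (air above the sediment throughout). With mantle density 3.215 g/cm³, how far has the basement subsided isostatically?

3.8 km

Subaerial load: s = t ρ_sed / ρ_m = 5.967 km × 2.049/3.215 = 3.8 km.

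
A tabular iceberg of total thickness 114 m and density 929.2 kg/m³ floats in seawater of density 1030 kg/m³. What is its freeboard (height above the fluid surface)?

11.2 m

Floating equilibrium: submerged depth d = t ρ_obj/ρ_fluid = 114 m × 929.2/1030 = 102.8 m.
Freeboard = t − d = 114 m − 102.8 m = 11.2 m.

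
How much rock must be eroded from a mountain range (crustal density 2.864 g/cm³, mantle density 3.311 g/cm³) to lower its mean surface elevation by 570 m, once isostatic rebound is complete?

Net drop Δ = e − u = e − e ρ_c/ρ_m = e (ρ_m − ρ_c)/ρ_m.
e = Δ ρ_m/(ρ_m − ρ_c) = 570 m × 3.311/0.447 = 4220 m.

4220 m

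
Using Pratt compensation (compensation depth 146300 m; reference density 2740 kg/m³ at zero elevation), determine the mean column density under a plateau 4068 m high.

Pratt balance: ρ_ref D = ρ (D + h).
ρ = ρ_ref D/(D + h) = 2740 × 146300 m/(146300 m + 4068 m) = 2670 kg/m³.

2670 kg/m³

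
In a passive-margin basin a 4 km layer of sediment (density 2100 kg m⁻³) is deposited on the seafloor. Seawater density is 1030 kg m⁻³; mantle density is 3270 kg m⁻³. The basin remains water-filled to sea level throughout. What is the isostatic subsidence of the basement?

1.91 km

Submarine loading: the sediment displaces seawater, and the subsidence is in turn flooded, so s (ρ_m − ρ_w) = t (ρ_sed − ρ_w).
s = 4 km × (2100 − 1030) / (3270 − 1030) = 1.91 km.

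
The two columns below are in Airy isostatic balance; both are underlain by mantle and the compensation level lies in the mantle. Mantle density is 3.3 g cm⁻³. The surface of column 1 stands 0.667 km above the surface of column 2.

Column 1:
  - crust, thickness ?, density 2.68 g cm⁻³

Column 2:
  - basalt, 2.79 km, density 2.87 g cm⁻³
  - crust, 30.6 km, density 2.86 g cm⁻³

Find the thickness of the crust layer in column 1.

Take the compensation level at the base of the deeper column (depth z_c below the surface of column 1) and equate Σ ρ_i t_i down to z_c; mantle fills any gap and the z_c terms cancel.
Column 1: x×2.68 + (z_c − 0 − x)×3.3
Column 2: 0.667×0 + 2.79×2.87 + 30.6×2.86 + (z_c − 0.667 − 33.39)×3.3
The z_c×3.3 term appears on both sides and cancels. Collect the known terms of each column as K = Σ(ρt)_known − 3.3 × (depth of known layers): K_1 = 0 − 3.3×0 = 0; K_2 = 95.5233 − 3.3×(0.667 + 33.39) = −16.8648.
Balance: K_1 − x×(3.3 − 2.68) = K_2, so x = (K_1 − K_2)/(3.3 − 2.68) = 16.8648/0.62 = 27.2 km.

27.2 km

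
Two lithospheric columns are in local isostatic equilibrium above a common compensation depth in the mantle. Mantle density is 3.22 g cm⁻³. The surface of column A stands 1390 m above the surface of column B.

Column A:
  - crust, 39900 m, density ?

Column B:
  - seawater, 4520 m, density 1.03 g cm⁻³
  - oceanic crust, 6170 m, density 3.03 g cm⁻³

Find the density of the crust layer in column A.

Take the compensation level at the base of the deeper column (depth z_c below the surface of column A) and equate Σ ρ_i t_i down to z_c; mantle fills any gap and the z_c terms cancel.
Column A: 39900×ρ + (z_c − 39900)×3.22
Column B: 1390×0 + 4520×1.03 + 6170×3.03 + (z_c − 1390 − 10690)×3.22
The z_c×3.22 term appears on both sides and cancels. Collect the known terms of each column as K = Σ(ρt)_known − 3.22 × (depth of known layers): K_A = 0 − 3.22×39900 = −128478; K_B = 23350.7 − 3.22×(1390 + 10690) = −15546.9.
Balance: K_A + 39900×ρ = K_B, so ρ = (K_B − K_A)/39900 = 112931/39900 = 2.83 g cm⁻³.

2.83 g cm⁻³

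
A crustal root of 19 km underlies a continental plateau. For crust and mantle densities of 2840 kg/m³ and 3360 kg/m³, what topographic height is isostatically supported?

By Archimedes' principle applied to the lithosphere: ρ_c h = (ρ_m − ρ_c) r.
h = r (ρ_m − ρ_c) / ρ_c = 19 km × (3360 − 2840) / 2840 = 3.48 km.

3.48 km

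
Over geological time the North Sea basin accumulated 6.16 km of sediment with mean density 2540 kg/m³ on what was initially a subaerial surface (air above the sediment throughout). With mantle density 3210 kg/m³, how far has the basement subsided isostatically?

4.87 km

Subaerial load: s = t ρ_sed / ρ_m = 6.16 km × 2540/3210 = 4.87 km.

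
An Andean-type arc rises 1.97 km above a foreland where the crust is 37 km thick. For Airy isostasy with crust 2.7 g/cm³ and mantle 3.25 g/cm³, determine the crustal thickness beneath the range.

Root depth r = h ρ_c / (ρ_m − ρ_c) = 1.97 km × 2.7 / 0.55 = 9.671 km.
Total thickness = T + h + r = 37 km + 1.97 km + 9.671 km = 48.6 km.

48.6 km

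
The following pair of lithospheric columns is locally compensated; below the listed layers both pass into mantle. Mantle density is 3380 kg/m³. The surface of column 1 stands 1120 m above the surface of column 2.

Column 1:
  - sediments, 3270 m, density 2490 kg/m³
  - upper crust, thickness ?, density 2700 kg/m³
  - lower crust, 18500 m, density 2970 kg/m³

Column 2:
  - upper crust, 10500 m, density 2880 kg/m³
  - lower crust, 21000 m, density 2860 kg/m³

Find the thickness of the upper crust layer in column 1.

Take the compensation level at the base of the deeper column (depth z_c below the surface of column 1) and equate Σ ρ_i t_i down to z_c; mantle fills any gap and the z_c terms cancel.
Column 1: 3270×2490 + x×2700 + 18500×2970 + (z_c − 21770 − x)×3380
Column 2: 1120×0 + 10500×2880 + 21000×2860 + (z_c − 1120 − 31500)×3380
The z_c×3380 term appears on both sides and cancels. Collect the known terms of each column as K = Σ(ρt)_known − 3380 × (depth of known layers): K_1 = 63087300 − 3380×21770 = −10495300; K_2 = 90300000 − 3380×(1120 + 31500) = −19955600.
Balance: K_1 − x×(3380 − 2700) = K_2, so x = (K_1 − K_2)/(3380 − 2700) = 9460300/680 = 13900 m.

13900 m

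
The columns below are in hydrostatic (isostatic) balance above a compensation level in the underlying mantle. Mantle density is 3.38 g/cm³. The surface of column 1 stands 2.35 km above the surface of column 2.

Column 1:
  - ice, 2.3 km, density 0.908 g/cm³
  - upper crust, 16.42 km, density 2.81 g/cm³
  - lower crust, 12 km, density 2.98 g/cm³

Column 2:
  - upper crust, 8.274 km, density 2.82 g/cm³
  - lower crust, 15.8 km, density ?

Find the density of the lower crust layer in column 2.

2.92 g/cm³

Take the compensation level at the base of the deeper column (depth z_c below the surface of column 1) and equate Σ ρ_i t_i down to z_c; mantle fills any gap and the z_c terms cancel.
Column 1: 2.3×0.908 + 16.42×2.81 + 12×2.98 + (z_c − 30.72)×3.38
Column 2: 2.35×0 + 8.274×2.82 + 15.8×ρ + (z_c − 2.35 − 24.074)×3.38
The z_c×3.38 term appears on both sides and cancels. Collect the known terms of each column as K = Σ(ρt)_known − 3.38 × (depth of known layers): K_1 = 83.9886 − 3.38×30.72 = −19.845; K_2 = 23.33268 − 3.38×(2.35 + 24.074) = −65.98044.
Balance: K_1 = K_2 + 15.8×ρ, so ρ = (K_1 − K_2)/15.8 = 46.1354/15.8 = 2.92 g/cm³.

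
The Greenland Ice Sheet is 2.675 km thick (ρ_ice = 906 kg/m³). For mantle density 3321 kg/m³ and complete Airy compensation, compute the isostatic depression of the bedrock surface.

0.73 km

In Airy isostatic equilibrium: the ice load ρ_ice t is balanced by mantle displaced below, ρ_m s.
s = t ρ_ice / ρ_m = 2.675 km × 906/3321 = 0.73 km.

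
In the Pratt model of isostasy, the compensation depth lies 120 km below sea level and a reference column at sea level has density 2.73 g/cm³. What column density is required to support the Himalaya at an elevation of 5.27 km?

Pratt balance: ρ_ref D = ρ (D + h).
ρ = ρ_ref D/(D + h) = 2.73 × 120 km/(120 km + 5.27 km) = 2.62 g/cm³.

2.62 g/cm³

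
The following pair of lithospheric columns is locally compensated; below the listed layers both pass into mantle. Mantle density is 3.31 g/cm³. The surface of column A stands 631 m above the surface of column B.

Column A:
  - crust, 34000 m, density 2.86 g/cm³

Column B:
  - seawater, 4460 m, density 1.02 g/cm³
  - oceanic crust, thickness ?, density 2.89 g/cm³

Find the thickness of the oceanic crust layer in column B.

Take the compensation level at the base of the deeper column (depth z_c below the surface of column A) and equate Σ ρ_i t_i down to z_c; mantle fills any gap and the z_c terms cancel.
Column A: 34000×2.86 + (z_c − 34000)×3.31
Column B: 631×0 + 4460×1.02 + x×2.89 + (z_c − 631 − 4460 − x)×3.31
The z_c×3.31 term appears on both sides and cancels. Collect the known terms of each column as K = Σ(ρt)_known − 3.31 × (depth of known layers): K_A = 97240 − 3.31×34000 = −15300; K_B = 4549.2 − 3.31×(631 + 4460) = −12302.01.
Balance: K_A = K_B − x×(3.31 − 2.89), so x = (K_B − K_A)/(3.31 − 2.89) = 2997.99/0.42 = 7140 m.

7140 m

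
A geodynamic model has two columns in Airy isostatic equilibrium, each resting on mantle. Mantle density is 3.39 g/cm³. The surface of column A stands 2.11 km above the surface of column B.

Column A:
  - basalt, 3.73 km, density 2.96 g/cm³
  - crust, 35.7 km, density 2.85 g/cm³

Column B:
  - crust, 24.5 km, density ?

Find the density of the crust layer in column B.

Take the compensation level at the base of the deeper column (depth z_c below the surface of column A) and equate Σ ρ_i t_i down to z_c; mantle fills any gap and the z_c terms cancel.
Column A: 3.73×2.96 + 35.7×2.85 + (z_c − 39.43)×3.39
Column B: 2.11×0 + 24.5×ρ + (z_c − 2.11 − 24.5)×3.39
The z_c×3.39 term appears on both sides and cancels. Collect the known terms of each column as K = Σ(ρt)_known − 3.39 × (depth of known layers): K_A = 112.7858 − 3.39×39.43 = −20.8819; K_B = 0 − 3.39×(2.11 + 24.5) = −90.2079.
Balance: K_A = K_B + 24.5×ρ, so ρ = (K_A − K_B)/24.5 = 69.326/24.5 = 2.83 g/cm³.

2.83 g/cm³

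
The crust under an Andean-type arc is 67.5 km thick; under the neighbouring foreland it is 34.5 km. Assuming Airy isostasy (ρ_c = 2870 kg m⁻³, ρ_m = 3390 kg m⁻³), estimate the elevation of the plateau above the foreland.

Excess crust Δ = 67.5 km − 34.5 km = 33 km, split between elevation h and root r with h + r = Δ.
Airy balance ρ_c h = (ρ_m − ρ_c) r gives r = h ρ_c/(ρ_m − ρ_c), so h (1 + ρ_c/(ρ_m − ρ_c)) = Δ, i.e. h = Δ (ρ_m − ρ_c)/ρ_m.
h = 33 km × 520/3390 = 5.06 km.

5.06 km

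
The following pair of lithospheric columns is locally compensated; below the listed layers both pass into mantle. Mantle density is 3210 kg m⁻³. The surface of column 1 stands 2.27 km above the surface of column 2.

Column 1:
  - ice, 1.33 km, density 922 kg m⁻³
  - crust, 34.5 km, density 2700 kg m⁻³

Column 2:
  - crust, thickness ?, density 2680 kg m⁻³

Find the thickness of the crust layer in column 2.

Take the compensation level at the base of the deeper column (depth z_c below the surface of column 1) and equate Σ ρ_i t_i down to z_c; mantle fills any gap and the z_c terms cancel.
Column 1: 1.33×922 + 34.5×2700 + (z_c − 35.83)×3210
Column 2: 2.27×0 + x×2680 + (z_c − 2.27 − 0 − x)×3210
The z_c×3210 term appears on both sides and cancels. Collect the known terms of each column as K = Σ(ρt)_known − 3210 × (depth of known layers): K_1 = 94376.26 − 3210×35.83 = −20638.04; K_2 = 0 − 3210×(2.27 + 0) = −7286.7.
Balance: K_1 = K_2 − x×(3210 − 2680), so x = (K_2 − K_1)/(3210 − 2680) = 13351.3/530 = 25.2 km.

25.2 km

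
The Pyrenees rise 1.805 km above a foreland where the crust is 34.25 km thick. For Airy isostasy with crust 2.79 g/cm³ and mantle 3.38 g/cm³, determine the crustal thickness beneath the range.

Root depth r = h ρ_c / (ρ_m − ρ_c) = 1.805 km × 2.79 / 0.59 = 8.536 km.
Total thickness = T + h + r = 34.25 km + 1.805 km + 8.536 km = 44.6 km.

44.6 km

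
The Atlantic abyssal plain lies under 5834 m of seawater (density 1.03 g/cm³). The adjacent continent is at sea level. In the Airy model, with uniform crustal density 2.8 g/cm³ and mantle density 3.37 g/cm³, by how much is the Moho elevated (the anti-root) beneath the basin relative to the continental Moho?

18100 m

For local isostatic compensation: replacing crust with seawater at the top is compensated by replacing crust with mantle at the base: d (ρ_c − ρ_w) = a (ρ_m − ρ_c).
a = d (ρ_c − ρ_w)/(ρ_m − ρ_c) = 5834 m × 1.77/0.57 = 18100 m.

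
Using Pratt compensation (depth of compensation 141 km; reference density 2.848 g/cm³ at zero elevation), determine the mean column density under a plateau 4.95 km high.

2.75 g/cm³

Pratt balance: ρ_ref D = ρ (D + h).
ρ = ρ_ref D/(D + h) = 2.848 × 141 km/(141 km + 4.95 km) = 2.75 g/cm³.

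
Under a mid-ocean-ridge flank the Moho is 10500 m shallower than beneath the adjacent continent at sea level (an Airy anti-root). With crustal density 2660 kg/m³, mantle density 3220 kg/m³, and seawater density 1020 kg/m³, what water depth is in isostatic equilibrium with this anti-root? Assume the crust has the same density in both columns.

Replacing a thickness d of crust by seawater at the top must be balanced by replacing crust with mantle at the base: d (ρ_c − ρ_w) = a (ρ_m − ρ_c).
d = a (ρ_m − ρ_c)/(ρ_c − ρ_w) = 10500 m × 560/1640 = 3590 m.

3590 m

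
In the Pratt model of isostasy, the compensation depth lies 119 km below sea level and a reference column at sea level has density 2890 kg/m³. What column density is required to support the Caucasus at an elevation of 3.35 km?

Pratt balance: ρ_ref D = ρ (D + h).
ρ = ρ_ref D/(D + h) = 2890 × 119 km/(119 km + 3.35 km) = 2810 kg/m³.

2810 kg/m³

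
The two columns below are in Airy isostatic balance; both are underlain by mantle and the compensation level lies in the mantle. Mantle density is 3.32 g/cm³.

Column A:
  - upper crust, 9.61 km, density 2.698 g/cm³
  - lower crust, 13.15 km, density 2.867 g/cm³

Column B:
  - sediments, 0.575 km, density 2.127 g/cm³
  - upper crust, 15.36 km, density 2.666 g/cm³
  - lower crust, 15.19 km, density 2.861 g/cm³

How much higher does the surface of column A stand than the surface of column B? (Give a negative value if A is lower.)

For any compensation level in the mantle, the mantle terms cancel and isostasy reduces to e = (Σt_A − Σt_B) − (Σ(ρt)_A − Σ(ρt)_B) / ρ_m.
Σt_A = 22.76 km; Σt_B = 31.125 km; Σ(ρt)_A = 63.62883; Σ(ρt)_B = 85.631375 (in km·g/cm³).
e = (22.76 − 31.125) − (63.62883 − 85.631375) / 3.32 = −1.74 km.

−1.74 km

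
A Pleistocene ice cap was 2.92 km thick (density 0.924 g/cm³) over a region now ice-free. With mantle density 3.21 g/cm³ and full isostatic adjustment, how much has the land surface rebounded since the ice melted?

Removing the load lets mantle flow back in; uplift u satisfies ρ_ice t = ρ_m u.
u = t ρ_ice/ρ_m = 2.92 km × 0.924/3.21 = 0.841 km.

0.841 km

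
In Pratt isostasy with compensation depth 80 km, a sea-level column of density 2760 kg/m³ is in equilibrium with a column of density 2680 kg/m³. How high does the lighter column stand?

ρ_ref D = ρ (D + h) → h = D (ρ_ref − ρ)/ρ.
h = 80 km × (2760 − 2680)/2680 = 2.39 km.

2.39 km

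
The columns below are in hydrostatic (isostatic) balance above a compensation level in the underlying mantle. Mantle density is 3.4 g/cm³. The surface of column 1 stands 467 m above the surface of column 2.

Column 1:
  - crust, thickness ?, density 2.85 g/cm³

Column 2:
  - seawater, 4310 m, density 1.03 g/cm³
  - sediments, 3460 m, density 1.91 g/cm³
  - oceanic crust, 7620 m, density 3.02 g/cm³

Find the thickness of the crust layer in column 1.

Take the compensation level at the base of the deeper column (depth z_c below the surface of column 1) and equate Σ ρ_i t_i down to z_c; mantle fills any gap and the z_c terms cancel.
Column 1: x×2.85 + (z_c − 0 − x)×3.4
Column 2: 467×0 + 4310×1.03 + 3460×1.91 + 7620×3.02 + (z_c − 467 − 15390)×3.4
The z_c×3.4 term appears on both sides and cancels. Collect the known terms of each column as K = Σ(ρt)_known − 3.4 × (depth of known layers): K_1 = 0 − 3.4×0 = 0; K_2 = 34060.3 − 3.4×(467 + 15390) = −19853.5.
Balance: K_1 − x×(3.4 − 2.85) = K_2, so x = (K_1 − K_2)/(3.4 − 2.85) = 19853.5/0.55 = 36100 m.

36100 m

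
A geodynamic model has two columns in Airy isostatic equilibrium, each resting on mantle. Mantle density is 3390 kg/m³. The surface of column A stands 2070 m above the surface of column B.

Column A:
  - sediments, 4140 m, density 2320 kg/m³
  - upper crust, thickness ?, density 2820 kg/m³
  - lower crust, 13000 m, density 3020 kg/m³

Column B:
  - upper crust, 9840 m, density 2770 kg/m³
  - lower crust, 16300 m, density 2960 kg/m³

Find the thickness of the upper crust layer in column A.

19100 m

Take the compensation level at the base of the deeper column (depth z_c below the surface of column A) and equate Σ ρ_i t_i down to z_c; mantle fills any gap and the z_c terms cancel.
Column A: 4140×2320 + x×2820 + 13000×3020 + (z_c − 17140 − x)×3390
Column B: 2070×0 + 9840×2770 + 16300×2960 + (z_c − 2070 − 26140)×3390
The z_c×3390 term appears on both sides and cancels. Collect the known terms of each column as K = Σ(ρt)_known − 3390 × (depth of known layers): K_A = 48864800 − 3390×17140 = −9239800; K_B = 75504800 − 3390×(2070 + 26140) = −20127100.
Balance: K_A − x×(3390 − 2820) = K_B, so x = (K_A − K_B)/(3390 − 2820) = 10887300/570 = 19100 m.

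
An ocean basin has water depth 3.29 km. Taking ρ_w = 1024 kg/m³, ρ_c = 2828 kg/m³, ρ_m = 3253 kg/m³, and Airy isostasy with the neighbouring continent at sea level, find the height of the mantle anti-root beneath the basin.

14 km

Balancing pressure at the compensation depth: replacing crust with seawater at the top is compensated by replacing crust with mantle at the base: d (ρ_c − ρ_w) = a (ρ_m − ρ_c).
a = d (ρ_c − ρ_w)/(ρ_m − ρ_c) = 3.29 km × 1804/425 = 14 km.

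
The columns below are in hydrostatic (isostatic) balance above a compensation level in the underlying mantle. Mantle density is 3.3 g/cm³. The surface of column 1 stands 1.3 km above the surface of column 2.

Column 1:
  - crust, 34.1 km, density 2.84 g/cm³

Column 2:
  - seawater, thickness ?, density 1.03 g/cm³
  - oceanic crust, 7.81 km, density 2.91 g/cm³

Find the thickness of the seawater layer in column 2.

Take the compensation level at the base of the deeper column (depth z_c below the surface of column 1) and equate Σ ρ_i t_i down to z_c; mantle fills any gap and the z_c terms cancel.
Column 1: 34.1×2.84 + (z_c − 34.1)×3.3
Column 2: 1.3×0 + x×1.03 + 7.81×2.91 + (z_c − 1.3 − 7.81 − x)×3.3
The z_c×3.3 term appears on both sides and cancels. Collect the known terms of each column as K = Σ(ρt)_known − 3.3 × (depth of known layers): K_1 = 96.844 − 3.3×34.1 = −15.686; K_2 = 22.7271 − 3.3×(1.3 + 7.81) = −7.3359.
Balance: K_1 = K_2 − x×(3.3 − 1.03), so x = (K_2 − K_1)/(3.3 − 1.03) = 8.3501/2.27 = 3.68 km.

3.68 km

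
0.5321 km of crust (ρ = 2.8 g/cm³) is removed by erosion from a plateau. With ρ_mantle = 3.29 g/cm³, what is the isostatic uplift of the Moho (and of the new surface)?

0.453 km

Unloading: uplift u = e ρ_c/ρ_m = 0.5321 km × 2.8/3.29 = 0.453 km.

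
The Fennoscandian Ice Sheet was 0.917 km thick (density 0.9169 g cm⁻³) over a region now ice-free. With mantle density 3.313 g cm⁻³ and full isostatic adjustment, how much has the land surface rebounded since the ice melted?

0.254 km

Removing the load lets mantle flow back in; uplift u satisfies ρ_ice t = ρ_m u.
u = t ρ_ice/ρ_m = 0.917 km × 0.9169/3.313 = 0.254 km.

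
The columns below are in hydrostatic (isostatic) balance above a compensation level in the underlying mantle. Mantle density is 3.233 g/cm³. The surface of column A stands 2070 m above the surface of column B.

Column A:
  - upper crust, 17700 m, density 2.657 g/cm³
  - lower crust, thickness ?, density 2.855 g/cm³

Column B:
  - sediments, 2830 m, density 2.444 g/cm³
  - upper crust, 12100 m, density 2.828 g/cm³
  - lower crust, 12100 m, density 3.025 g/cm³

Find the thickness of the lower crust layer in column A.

16300 m

Take the compensation level at the base of the deeper column (depth z_c below the surface of column A) and equate Σ ρ_i t_i down to z_c; mantle fills any gap and the z_c terms cancel.
Column A: 17700×2.657 + x×2.855 + (z_c − 17700 − x)×3.233
Column B: 2070×0 + 2830×2.444 + 12100×2.828 + 12100×3.025 + (z_c − 2070 − 27030)×3.233
The z_c×3.233 term appears on both sides and cancels. Collect the known terms of each column as K = Σ(ρt)_known − 3.233 × (depth of known layers): K_A = 47028.9 − 3.233×17700 = −10195.2; K_B = 77737.82 − 3.233×(2070 + 27030) = −16342.48.
Balance: K_A − x×(3.233 − 2.855) = K_B, so x = (K_A − K_B)/(3.233 − 2.855) = 6147.28/0.378 = 16300 m.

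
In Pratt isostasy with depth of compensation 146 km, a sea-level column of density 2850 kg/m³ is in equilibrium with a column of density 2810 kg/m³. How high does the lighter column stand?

2.08 km

ρ_ref D = ρ (D + h) → h = D (ρ_ref − ρ)/ρ.
h = 146 km × (2850 − 2810)/2810 = 2.08 km.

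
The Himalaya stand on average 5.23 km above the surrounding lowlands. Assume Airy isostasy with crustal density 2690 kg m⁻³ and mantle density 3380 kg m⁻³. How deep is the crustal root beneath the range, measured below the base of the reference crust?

20.4 km

By Archimedes' principle applied to the lithosphere: the weight of the topography is balanced by the buoyancy of the root, ρ_c h = (ρ_m − ρ_c) r.
r = h · ρ_c / (ρ_m − ρ_c) = 5.23 km × 2690 / (3380 − 2690) = 20.4 km.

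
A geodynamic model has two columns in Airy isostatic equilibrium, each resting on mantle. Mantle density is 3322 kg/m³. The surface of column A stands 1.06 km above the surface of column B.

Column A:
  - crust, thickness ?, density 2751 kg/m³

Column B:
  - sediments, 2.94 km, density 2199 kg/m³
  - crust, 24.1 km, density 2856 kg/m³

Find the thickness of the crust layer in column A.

31.6 km

Take the compensation level at the base of the deeper column (depth z_c below the surface of column A) and equate Σ ρ_i t_i down to z_c; mantle fills any gap and the z_c terms cancel.
Column A: x×2751 + (z_c − 0 − x)×3322
Column B: 1.06×0 + 2.94×2199 + 24.1×2856 + (z_c − 1.06 − 27.04)×3322
The z_c×3322 term appears on both sides and cancels. Collect the known terms of each column as K = Σ(ρt)_known − 3322 × (depth of known layers): K_A = 0 − 3322×0 = 0; K_B = 75294.66 − 3322×(1.06 + 27.04) = −18053.54.
Balance: K_A − x×(3322 − 2751) = K_B, so x = (K_A − K_B)/(3322 − 2751) = 18053.5/571 = 31.6 km.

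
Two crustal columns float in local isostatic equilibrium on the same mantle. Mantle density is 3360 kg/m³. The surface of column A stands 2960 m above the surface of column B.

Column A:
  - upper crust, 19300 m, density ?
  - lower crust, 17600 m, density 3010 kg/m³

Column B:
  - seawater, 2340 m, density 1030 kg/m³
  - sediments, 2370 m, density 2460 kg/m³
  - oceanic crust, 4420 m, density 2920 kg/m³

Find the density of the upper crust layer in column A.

Take the compensation level at the base of the deeper column (depth z_c below the surface of column A) and equate Σ ρ_i t_i down to z_c; mantle fills any gap and the z_c terms cancel.
Column A: 19300×ρ + 17600×3010 + (z_c − 36900)×3360
Column B: 2960×0 + 2340×1030 + 2370×2460 + 4420×2920 + (z_c − 2960 − 9130)×3360
The z_c×3360 term appears on both sides and cancels. Collect the known terms of each column as K = Σ(ρt)_known − 3360 × (depth of known layers): K_A = 52976000 − 3360×36900 = −71008000; K_B = 21146800 − 3360×(2960 + 9130) = −19475600.
Balance: K_A + 19300×ρ = K_B, so ρ = (K_B − K_A)/19300 = 51532400/19300 = 2670 kg/m³.

2670 kg/m³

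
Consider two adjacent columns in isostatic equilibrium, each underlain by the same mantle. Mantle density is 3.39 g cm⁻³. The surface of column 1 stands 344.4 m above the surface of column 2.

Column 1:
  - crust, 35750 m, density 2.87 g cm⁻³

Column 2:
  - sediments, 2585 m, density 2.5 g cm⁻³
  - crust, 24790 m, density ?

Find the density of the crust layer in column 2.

2.78 g cm⁻³

Take the compensation level at the base of the deeper column (depth z_c below the surface of column 1) and equate Σ ρ_i t_i down to z_c; mantle fills any gap and the z_c terms cancel.
Column 1: 35750×2.87 + (z_c − 35750)×3.39
Column 2: 344.4×0 + 2585×2.5 + 24790×ρ + (z_c − 344.4 − 27375)×3.39
The z_c×3.39 term appears on both sides and cancels. Collect the known terms of each column as K = Σ(ρt)_known − 3.39 × (depth of known layers): K_1 = 102602.5 − 3.39×35750 = −18590; K_2 = 6462.5 − 3.39×(344.4 + 27375) = −87506.266.
Balance: K_1 = K_2 + 24790×ρ, so ρ = (K_1 − K_2)/24790 = 68916.3/24790 = 2.78 g cm⁻³.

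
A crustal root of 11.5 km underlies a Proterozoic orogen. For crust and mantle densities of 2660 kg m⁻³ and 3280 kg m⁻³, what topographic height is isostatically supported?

By Archimedes' principle applied to the lithosphere: ρ_c h = (ρ_m − ρ_c) r.
h = r (ρ_m − ρ_c) / ρ_c = 11.5 km × (3280 − 2660) / 2660 = 2.68 km.

2.68 km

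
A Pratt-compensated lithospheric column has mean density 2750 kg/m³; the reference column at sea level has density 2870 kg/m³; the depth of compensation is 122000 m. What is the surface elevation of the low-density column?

5320 m

ρ_ref D = ρ (D + h) → h = D (ρ_ref − ρ)/ρ.
h = 122000 m × (2870 − 2750)/2750 = 5320 m.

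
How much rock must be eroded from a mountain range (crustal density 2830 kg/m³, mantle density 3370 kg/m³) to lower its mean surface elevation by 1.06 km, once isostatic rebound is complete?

Net drop Δ = e − u = e − e ρ_c/ρ_m = e (ρ_m − ρ_c)/ρ_m.
e = Δ ρ_m/(ρ_m − ρ_c) = 1.06 km × 3370/540 = 6.62 km.

6.62 km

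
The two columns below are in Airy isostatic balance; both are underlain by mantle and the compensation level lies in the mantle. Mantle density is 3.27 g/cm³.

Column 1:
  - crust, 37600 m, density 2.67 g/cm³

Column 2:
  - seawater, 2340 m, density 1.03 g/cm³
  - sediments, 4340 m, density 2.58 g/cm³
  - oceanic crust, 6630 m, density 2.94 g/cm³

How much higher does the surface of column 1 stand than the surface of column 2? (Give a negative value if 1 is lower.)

3710 m

For any compensation level in the mantle, the mantle terms cancel and isostasy reduces to e = (Σt_1 − Σt_2) − (Σ(ρt)_1 − Σ(ρt)_2) / ρ_m.
Σt_1 = 37600 m; Σt_2 = 13310 m; Σ(ρt)_1 = 100392; Σ(ρt)_2 = 33099.6 (in m·g/cm³).
e = (37600 − 13310) − (100392 − 33099.6) / 3.27 = 3710 m.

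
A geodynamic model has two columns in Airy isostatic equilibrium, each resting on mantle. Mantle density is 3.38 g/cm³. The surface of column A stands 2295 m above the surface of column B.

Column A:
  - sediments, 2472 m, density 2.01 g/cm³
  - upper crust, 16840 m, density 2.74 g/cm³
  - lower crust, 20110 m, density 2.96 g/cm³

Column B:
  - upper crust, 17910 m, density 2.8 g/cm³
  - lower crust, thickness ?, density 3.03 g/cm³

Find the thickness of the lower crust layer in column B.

12800 m

Take the compensation level at the base of the deeper column (depth z_c below the surface of column A) and equate Σ ρ_i t_i down to z_c; mantle fills any gap and the z_c terms cancel.
Column A: 2472×2.01 + 16840×2.74 + 20110×2.96 + (z_c − 39422)×3.38
Column B: 2295×0 + 17910×2.8 + x×3.03 + (z_c − 2295 − 17910 − x)×3.38
The z_c×3.38 term appears on both sides and cancels. Collect the known terms of each column as K = Σ(ρt)_known − 3.38 × (depth of known layers): K_A = 110635.92 − 3.38×39422 = −22610.44; K_B = 50148 − 3.38×(2295 + 17910) = −18144.9.
Balance: K_A = K_B − x×(3.38 − 3.03), so x = (K_B − K_A)/(3.38 − 3.03) = 4465.54/0.35 = 12800 m.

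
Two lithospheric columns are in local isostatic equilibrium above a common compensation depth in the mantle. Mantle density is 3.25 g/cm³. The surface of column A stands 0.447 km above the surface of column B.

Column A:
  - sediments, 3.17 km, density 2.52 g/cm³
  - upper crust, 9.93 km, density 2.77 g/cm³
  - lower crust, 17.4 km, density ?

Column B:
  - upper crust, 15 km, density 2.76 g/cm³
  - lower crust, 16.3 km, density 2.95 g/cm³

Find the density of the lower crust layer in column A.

2.87 g/cm³

Take the compensation level at the base of the deeper column (depth z_c below the surface of column A) and equate Σ ρ_i t_i down to z_c; mantle fills any gap and the z_c terms cancel.
Column A: 3.17×2.52 + 9.93×2.77 + 17.4×ρ + (z_c − 30.5)×3.25
Column B: 0.447×0 + 15×2.76 + 16.3×2.95 + (z_c − 0.447 − 31.3)×3.25
The z_c×3.25 term appears on both sides and cancels. Collect the known terms of each column as K = Σ(ρt)_known − 3.25 × (depth of known layers): K_A = 35.4945 − 3.25×30.5 = −63.6305; K_B = 89.485 − 3.25×(0.447 + 31.3) = −13.69275.
Balance: K_A + 17.4×ρ = K_B, so ρ = (K_B − K_A)/17.4 = 49.9378/17.4 = 2.87 g/cm³.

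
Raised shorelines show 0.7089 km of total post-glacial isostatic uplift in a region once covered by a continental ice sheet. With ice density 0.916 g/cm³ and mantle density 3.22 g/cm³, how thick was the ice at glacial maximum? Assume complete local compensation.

2.49 km

u = t ρ_ice/ρ_m → t = u ρ_m/ρ_ice = 0.7089 km × 3.22/0.916 = 2.49 km.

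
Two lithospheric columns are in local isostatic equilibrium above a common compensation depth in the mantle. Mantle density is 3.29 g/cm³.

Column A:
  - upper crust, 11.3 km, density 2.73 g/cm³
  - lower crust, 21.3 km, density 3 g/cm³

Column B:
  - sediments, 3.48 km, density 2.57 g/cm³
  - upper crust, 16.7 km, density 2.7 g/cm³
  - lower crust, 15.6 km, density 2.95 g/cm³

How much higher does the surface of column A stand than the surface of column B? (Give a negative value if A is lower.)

For any compensation level in the mantle, the mantle terms cancel and isostasy reduces to e = (Σt_A − Σt_B) − (Σ(ρt)_A − Σ(ρt)_B) / ρ_m.
Σt_A = 32.6 km; Σt_B = 35.78 km; Σ(ρt)_A = 94.749; Σ(ρt)_B = 100.0536 (in km·g/cm³).
e = (32.6 − 35.78) − (94.749 − 100.0536) / 3.29 = −1.57 km.

−1.57 km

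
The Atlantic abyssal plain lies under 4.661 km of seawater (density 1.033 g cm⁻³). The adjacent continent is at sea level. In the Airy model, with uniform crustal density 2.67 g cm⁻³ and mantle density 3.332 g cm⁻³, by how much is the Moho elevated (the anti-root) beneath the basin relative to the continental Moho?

For local isostatic compensation: replacing crust with seawater at the top is compensated by replacing crust with mantle at the base: d (ρ_c − ρ_w) = a (ρ_m − ρ_c).
a = d (ρ_c − ρ_w)/(ρ_m − ρ_c) = 4.661 km × 1.637/0.662 = 11.5 km.

11.5 km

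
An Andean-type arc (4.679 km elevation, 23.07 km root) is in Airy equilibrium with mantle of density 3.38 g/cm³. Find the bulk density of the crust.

ρ_c h = (ρ_m − ρ_c) r → ρ_c (h + r) = ρ_m r → ρ_c = ρ_m r / (h + r).
ρ_c = 3.38 × 23.07 km / (4.679 km + 23.07 km) = 2.81 g/cm³.

2.81 g/cm³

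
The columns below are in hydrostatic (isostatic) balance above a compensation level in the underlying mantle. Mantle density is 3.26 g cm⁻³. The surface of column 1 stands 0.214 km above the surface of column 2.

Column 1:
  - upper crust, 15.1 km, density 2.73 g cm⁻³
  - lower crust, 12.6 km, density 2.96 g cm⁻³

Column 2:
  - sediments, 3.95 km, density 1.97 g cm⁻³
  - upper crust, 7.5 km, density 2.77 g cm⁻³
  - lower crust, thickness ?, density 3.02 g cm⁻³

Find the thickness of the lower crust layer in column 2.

Take the compensation level at the base of the deeper column (depth z_c below the surface of column 1) and equate Σ ρ_i t_i down to z_c; mantle fills any gap and the z_c terms cancel.
Column 1: 15.1×2.73 + 12.6×2.96 + (z_c − 27.7)×3.26
Column 2: 0.214×0 + 3.95×1.97 + 7.5×2.77 + x×3.02 + (z_c − 0.214 − 11.45 − x)×3.26
The z_c×3.26 term appears on both sides and cancels. Collect the known terms of each column as K = Σ(ρt)_known − 3.26 × (depth of known layers): K_1 = 78.519 − 3.26×27.7 = −11.783; K_2 = 28.5565 − 3.26×(0.214 + 11.45) = −9.46814.
Balance: K_1 = K_2 − x×(3.26 − 3.02), so x = (K_2 − K_1)/(3.26 − 3.02) = 2.31486/0.24 = 9.65 km.

9.65 km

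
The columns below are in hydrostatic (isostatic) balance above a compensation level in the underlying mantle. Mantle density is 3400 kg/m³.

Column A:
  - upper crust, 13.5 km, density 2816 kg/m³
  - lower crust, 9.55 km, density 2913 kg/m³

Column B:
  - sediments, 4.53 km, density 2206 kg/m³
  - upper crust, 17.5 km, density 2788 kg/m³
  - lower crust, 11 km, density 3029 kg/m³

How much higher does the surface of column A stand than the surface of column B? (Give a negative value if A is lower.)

For any compensation level in the mantle, the mantle terms cancel and isostasy reduces to e = (Σt_A − Σt_B) − (Σ(ρt)_A − Σ(ρt)_B) / ρ_m.
Σt_A = 23.05 km; Σt_B = 33.03 km; Σ(ρt)_A = 65835.15; Σ(ρt)_B = 92102.18 (in km·kg/m³).
e = (23.05 − 33.03) − (65835.15 − 92102.18) / 3400 = −2.25 km.

−2.25 km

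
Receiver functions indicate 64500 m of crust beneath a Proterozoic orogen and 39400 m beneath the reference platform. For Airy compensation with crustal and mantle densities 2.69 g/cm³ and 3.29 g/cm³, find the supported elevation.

Excess crust Δ = 64500 m − 39400 m = 25100 m, split between elevation h and root r with h + r = Δ.
Airy balance ρ_c h = (ρ_m − ρ_c) r gives r = h ρ_c/(ρ_m − ρ_c), so h (1 + ρ_c/(ρ_m − ρ_c)) = Δ, i.e. h = Δ (ρ_m − ρ_c)/ρ_m.
h = 25100 m × 0.6/3.29 = 4580 m.

4580 m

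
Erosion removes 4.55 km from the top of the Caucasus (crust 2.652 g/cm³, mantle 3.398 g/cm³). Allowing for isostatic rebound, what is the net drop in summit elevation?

Rebound u = e ρ_c/ρ_m = 4.55 km × 2.652/3.398 = 3.551 km.
Net surface drop = e − u = 4.55 km − 3.551 km = e (ρ_m − ρ_c)/ρ_m = 0.999 km.

0.999 km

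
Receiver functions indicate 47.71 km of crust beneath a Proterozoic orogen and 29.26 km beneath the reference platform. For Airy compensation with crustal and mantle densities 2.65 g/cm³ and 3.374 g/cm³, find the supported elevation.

Excess crust Δ = 47.71 km − 29.26 km = 18.45 km, split between elevation h and root r with h + r = Δ.
Airy balance ρ_c h = (ρ_m − ρ_c) r gives r = h ρ_c/(ρ_m − ρ_c), so h (1 + ρ_c/(ρ_m − ρ_c)) = Δ, i.e. h = Δ (ρ_m − ρ_c)/ρ_m.
h = 18.45 km × 0.724/3.374 = 3.96 km.

3.96 km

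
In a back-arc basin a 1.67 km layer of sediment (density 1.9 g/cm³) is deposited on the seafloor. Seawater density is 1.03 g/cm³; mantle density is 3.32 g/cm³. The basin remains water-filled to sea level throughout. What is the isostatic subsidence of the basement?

Submarine loading: the sediment displaces seawater, and the subsidence is in turn flooded, so s (ρ_m − ρ_w) = t (ρ_sed − ρ_w).
s = 1.67 km × (1.9 − 1.03) / (3.32 − 1.03) = 0.634 km.

0.634 km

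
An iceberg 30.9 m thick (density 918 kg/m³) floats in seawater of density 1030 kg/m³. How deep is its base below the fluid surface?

Draft d = t ρ_obj/ρ_fluid = 30.9 m × 918/1030 = 27.5 m.

27.5 m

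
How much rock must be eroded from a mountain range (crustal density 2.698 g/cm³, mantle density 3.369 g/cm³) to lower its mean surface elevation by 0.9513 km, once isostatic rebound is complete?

4.78 km

Net drop Δ = e − u = e − e ρ_c/ρ_m = e (ρ_m − ρ_c)/ρ_m.
e = Δ ρ_m/(ρ_m − ρ_c) = 0.9513 km × 3.369/0.671 = 4.78 km.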